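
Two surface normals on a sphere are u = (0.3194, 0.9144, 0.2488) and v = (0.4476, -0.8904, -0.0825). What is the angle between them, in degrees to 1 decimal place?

u·v = -0.6917; |u| = 1.0000, |v| = 1.0000.
cos θ = (u·v)/(|u||v|) = -0.6917, so θ = 133.8°.

133.8°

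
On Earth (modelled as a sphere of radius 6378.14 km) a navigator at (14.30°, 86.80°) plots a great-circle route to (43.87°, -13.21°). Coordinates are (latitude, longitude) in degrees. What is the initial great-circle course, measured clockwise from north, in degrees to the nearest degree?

With φ₁ = 0.2496, φ₂ = 0.7657, Δλ = -1.7455 rad, the forward-azimuth formula gives
θ = atan2( sin Δλ cos φ₂ , cos φ₁ sin φ₂ − sin φ₁ cos φ₂ cos Δλ ) = atan2(-0.7099, 0.7025) = -45.30°.
Adding 360° brings this into [0°, 360°): 315°.

315°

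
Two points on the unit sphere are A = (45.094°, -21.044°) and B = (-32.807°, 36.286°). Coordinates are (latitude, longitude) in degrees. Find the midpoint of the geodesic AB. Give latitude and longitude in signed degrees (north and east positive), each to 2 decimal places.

6.99°, 10.34°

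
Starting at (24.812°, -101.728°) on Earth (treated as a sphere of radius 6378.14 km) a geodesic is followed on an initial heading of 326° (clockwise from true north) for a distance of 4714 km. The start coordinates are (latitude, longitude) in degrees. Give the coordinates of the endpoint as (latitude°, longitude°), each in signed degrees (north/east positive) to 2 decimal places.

54.79°, -142.52°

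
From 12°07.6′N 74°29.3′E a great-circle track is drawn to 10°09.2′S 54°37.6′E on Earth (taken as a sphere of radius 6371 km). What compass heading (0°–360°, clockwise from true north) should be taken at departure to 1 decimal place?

222.4°

Δλ = -19.862° = -0.3467 rad.
y = sin Δλ · cos φ₂ = (-0.3398)(0.9843) = -0.3344
x = cos φ₁ sin φ₂ − sin φ₁ cos φ₂ cos Δλ = (0.9777)(-0.1763) − (0.2101)(0.9843)(0.9405) = -0.3668
θ = atan2(y, x) = -137.65°; adding 360° gives 222.4°.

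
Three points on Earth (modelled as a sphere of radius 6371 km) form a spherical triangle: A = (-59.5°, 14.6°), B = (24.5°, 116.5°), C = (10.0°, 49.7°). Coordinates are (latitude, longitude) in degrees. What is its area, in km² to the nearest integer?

40388928 km²

Side lengths (central angles): a = 1.1318, b = 1.3085, c = 2.0404 rad; semiperimeter s = 2.2403.
By l'Huilier's theorem, tan(E/4) = √[tan(s/2) tan((s−a)/2) tan((s−b)/2) tan((s−c)/2)], giving spherical excess E = 0.9951 rad.
Area = E·R² = 0.9951 × (6371)² ≈ 40388928 km².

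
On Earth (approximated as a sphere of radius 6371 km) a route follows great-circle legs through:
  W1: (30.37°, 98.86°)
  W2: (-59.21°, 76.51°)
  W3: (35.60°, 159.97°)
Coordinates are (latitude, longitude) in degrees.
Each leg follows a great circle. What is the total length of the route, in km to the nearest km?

23173 km

Leg W1→W2: central angle 1.5966 rad, distance 10172.2 km.
Leg W2→W3: central angle 2.0405 rad, distance 13000.3 km.
Total: 10172.2 + 13000.3 ≈ 23173 km.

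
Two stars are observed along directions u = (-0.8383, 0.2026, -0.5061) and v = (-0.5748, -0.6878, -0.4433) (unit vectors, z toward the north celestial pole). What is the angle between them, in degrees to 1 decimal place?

55.5°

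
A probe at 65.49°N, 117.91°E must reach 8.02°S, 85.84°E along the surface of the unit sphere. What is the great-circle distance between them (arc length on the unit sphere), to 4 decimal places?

In radians: φ₁ = 1.1430, φ₂ = -0.1400, Δλ = -32.070° = -0.5597 rad.
cos c = sin φ₁ sin φ₂ + cos φ₁ cos φ₂ cos Δλ = (0.9099)(-0.1395) + (0.4149)(0.9902)(0.8474) = 0.22116,
so c = arccos(0.22116) = 1.34779 rad.
On the unit sphere the arc length equals the central angle: 1.3478.

1.3478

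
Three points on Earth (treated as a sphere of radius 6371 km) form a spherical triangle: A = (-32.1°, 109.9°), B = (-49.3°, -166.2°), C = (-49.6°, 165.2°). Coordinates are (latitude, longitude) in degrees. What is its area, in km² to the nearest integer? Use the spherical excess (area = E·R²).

Side lengths (central angles): a = 0.3226, b = 0.7710, c = 1.0910 rad; semiperimeter s = 1.0923.
By l'Huilier's theorem, tan(E/4) = √[tan(s/2) tan((s−a)/2) tan((s−b)/2) tan((s−c)/2)], giving spherical excess E = 0.0201 rad.
Area = E·R² = 0.0201 × (6371)² ≈ 815706 km².

815706 km²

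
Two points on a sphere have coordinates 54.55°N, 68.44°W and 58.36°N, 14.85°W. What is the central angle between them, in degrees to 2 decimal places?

29.06°

Let φ₁ = 0.9521 rad, φ₂ = 1.0186 rad, and Δλ = 0.9353 rad.
cos c = sin φ₁ sin φ₂ + cos φ₁ cos φ₂ cos Δλ = (0.8146)(0.8514) + (0.5800)(0.5246)(0.5936) = 0.87413,
so c = arccos(0.87413) = 0.50716 rad.
So the angular separation is 29.06°.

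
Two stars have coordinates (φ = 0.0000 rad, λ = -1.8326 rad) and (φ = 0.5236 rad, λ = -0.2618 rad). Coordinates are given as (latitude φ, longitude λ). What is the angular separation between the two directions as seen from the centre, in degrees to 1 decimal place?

90.0°

With latitudes φ₁ = 0.000°, φ₂ = 30.000° and longitude difference Δλ = 90.000°:
cos c = sin φ₁ sin φ₂ + cos φ₁ cos φ₂ cos Δλ = (0.0000)(0.5000) + (1.0000)(0.8660)(-0.0000) = -0.00000,
so c = arccos(-0.00000) = 1.57080 rad.
So the angular separation is 90.0°.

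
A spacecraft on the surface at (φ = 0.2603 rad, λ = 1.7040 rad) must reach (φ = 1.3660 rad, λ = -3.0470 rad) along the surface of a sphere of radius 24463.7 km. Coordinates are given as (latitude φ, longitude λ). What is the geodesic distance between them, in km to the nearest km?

With latitudes φ₁ = 14.914°, φ₂ = 78.266° and longitude difference Δλ = 87.788°:
cos c = sin φ₁ sin φ₂ + cos φ₁ cos φ₂ cos Δλ = (0.2574)(0.9791) + (0.9663)(0.2034)(0.0386) = 0.25958,
so c = arccos(0.25958) = 1.30821 rad.
Distance = R·c = 24463.7 × 1.3082 ≈ 32004 km.

32004 km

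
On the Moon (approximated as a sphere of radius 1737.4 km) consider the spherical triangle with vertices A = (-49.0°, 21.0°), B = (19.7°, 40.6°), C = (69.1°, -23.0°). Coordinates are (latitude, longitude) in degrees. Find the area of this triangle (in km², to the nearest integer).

Side lengths (central angles): a = 1.0880, b = 2.1373, c = 1.2372 rad; semiperimeter s = 2.2313.
By l'Huilier's theorem, tan(E/4) = √[tan(s/2) tan((s−a)/2) tan((s−b)/2) tan((s−c)/2)], giving spherical excess E = 0.7242 rad.
Area = E·R² = 0.7242 × (1737.4)² ≈ 2186064 km².

2186064 km²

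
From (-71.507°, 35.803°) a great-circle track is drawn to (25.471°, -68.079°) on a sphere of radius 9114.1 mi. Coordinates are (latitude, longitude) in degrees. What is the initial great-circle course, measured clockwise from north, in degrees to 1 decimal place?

265.5°

With φ₁ = -1.2480, φ₂ = 0.4446, Δλ = -1.8131 rad, the forward-azimuth formula gives
θ = atan2( sin Δλ cos φ₂ , cos φ₁ sin φ₂ − sin φ₁ cos φ₂ cos Δλ ) = atan2(-0.8764, -0.0690) = -94.50°.
Adding 360° brings this into [0°, 360°): 265.5°.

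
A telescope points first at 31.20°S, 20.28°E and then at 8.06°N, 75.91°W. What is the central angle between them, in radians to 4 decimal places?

1.7355 rad

With latitudes φ₁ = -31.200°, φ₂ = 8.060° and longitude difference Δλ = -96.190°:
Haversine: a = sin²(Δφ/2) + cos φ₁ cos φ₂ sin²(Δλ/2) = 0.1129 + (0.8554)(0.9901)(0.5539) = 0.58198.
Central angle c = 2·arcsin(√a) = 1.73549 rad.
So the angular separation is 1.7355 rad.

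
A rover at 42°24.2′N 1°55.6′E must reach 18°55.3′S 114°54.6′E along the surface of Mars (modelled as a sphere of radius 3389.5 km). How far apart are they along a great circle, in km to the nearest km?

7065 km

In radians: φ₁ = 0.7401, φ₂ = -0.3302, Δλ = 112.983° = 1.9719 rad.
cos c = sin φ₁ sin φ₂ + cos φ₁ cos φ₂ cos Δλ = (0.6743)(-0.3243) + (0.7384)(0.9460)(-0.3905) = -0.49142,
so c = arccos(-0.49142) = 2.08451 rad.
Distance = R·c = 3389.5 × 2.0845 ≈ 7065 km.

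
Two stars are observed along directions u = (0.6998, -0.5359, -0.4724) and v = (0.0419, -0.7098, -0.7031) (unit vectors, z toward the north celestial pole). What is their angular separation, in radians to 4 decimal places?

0.7350 rad

u·v = 0.7418; |u| = 1.0000, |v| = 1.0000.
cos θ = (u·v)/(|u||v|) = 0.7419, so θ = 0.7350 rad.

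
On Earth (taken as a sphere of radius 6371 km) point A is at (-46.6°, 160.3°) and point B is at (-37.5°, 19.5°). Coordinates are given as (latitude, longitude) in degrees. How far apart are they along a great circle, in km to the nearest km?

9881 km

In radians: φ₁ = -0.8133, φ₂ = -0.6545, Δλ = -140.800° = -2.4574 rad.
cos c = sin φ₁ sin φ₂ + cos φ₁ cos φ₂ cos Δλ = (-0.7266)(-0.6088) + (0.6871)(0.7934)(-0.7749) = 0.01989,
so c = arccos(0.01989) = 1.55091 rad.
Distance = R·c = 6371 × 1.5509 ≈ 9881 km.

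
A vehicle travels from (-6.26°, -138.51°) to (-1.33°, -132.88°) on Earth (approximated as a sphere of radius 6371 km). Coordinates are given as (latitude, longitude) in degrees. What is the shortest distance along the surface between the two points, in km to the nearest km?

831 km

With latitudes φ₁ = -6.260°, φ₂ = -1.330° and longitude difference Δλ = 5.630°:
cos c = sin φ₁ sin φ₂ + cos φ₁ cos φ₂ cos Δλ = (-0.1090)(-0.0232) + (0.9940)(0.9997)(0.9952) = 0.99151,
so c = arccos(0.99151) = 0.13043 rad.
Distance = R·c = 6371 × 0.1304 ≈ 831 km.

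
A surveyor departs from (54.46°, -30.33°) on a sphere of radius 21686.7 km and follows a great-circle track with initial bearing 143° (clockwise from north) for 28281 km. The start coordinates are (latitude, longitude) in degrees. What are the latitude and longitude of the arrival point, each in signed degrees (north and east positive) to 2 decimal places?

-13.49°, 6.33°

Angular distance δ = d/R = 28281/21686.7 = 1.30407 rad; initial bearing θ = 2.4958 rad.
sin φ₂ = sin φ₁ cos δ + cos φ₁ sin δ cos θ = (0.8137)(0.2636) + (0.5813)(0.9646)(-0.7986) = -0.2333, so φ₂ = -13.49°.
Δλ = atan2(sin θ sin δ cos φ₁, cos δ − sin φ₁ sin φ₂) = atan2(0.3374, 0.4534) = 36.656°.
λ₂ = -30.330° + 36.656° = 6.33°.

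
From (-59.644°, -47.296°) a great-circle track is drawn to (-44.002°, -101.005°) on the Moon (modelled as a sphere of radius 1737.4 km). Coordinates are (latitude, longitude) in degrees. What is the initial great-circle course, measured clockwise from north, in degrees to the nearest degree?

272°

Δλ = -53.709° = -0.9374 rad.
y = sin Δλ · cos φ₂ = (-0.8060)(0.7193) = -0.5798
x = cos φ₁ sin φ₂ − sin φ₁ cos φ₂ cos Δλ = (0.5054)(-0.6947) − (-0.8629)(0.7193)(0.5919) = 0.0163
θ = atan2(y, x) = -88.39°; adding 360° gives 272°.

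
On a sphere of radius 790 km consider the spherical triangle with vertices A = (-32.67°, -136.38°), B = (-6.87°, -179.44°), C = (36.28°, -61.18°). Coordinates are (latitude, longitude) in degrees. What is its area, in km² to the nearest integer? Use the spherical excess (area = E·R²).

Side lengths (central angles): a = 2.0373, b = 1.7174, c = 0.8296 rad; semiperimeter s = 2.2921.
By l'Huilier's theorem, tan(E/4) = √[tan(s/2) tan((s−a)/2) tan((s−b)/2) tan((s−c)/2)], giving spherical excess E = 1.0700 rad.
Area = E·R² = 1.0700 × (790)² ≈ 667782 km².

667782 km²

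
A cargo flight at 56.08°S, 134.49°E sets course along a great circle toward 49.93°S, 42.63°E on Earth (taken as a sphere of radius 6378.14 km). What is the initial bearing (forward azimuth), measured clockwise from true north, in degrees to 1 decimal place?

With φ₁ = -0.9788, φ₂ = -0.8714, Δλ = -1.6033 rad, the forward-azimuth formula gives
θ = atan2( sin Δλ cos φ₂ , cos φ₁ sin φ₂ − sin φ₁ cos φ₂ cos Δλ ) = atan2(-0.6434, -0.4444) = -124.63°.
Adding 360° brings this into [0°, 360°): 235.4°.

235.4°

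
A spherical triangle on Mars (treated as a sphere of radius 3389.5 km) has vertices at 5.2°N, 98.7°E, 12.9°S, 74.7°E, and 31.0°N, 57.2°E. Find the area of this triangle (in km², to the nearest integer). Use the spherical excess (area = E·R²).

2493626 km²

Side lengths (central angles): a = 0.8205, b = 0.8148, c = 0.5225 rad; semiperimeter s = 1.0789.
By l'Huilier's theorem, tan(E/4) = √[tan(s/2) tan((s−a)/2) tan((s−b)/2) tan((s−c)/2)], giving spherical excess E = 0.2171 rad.
Area = E·R² = 0.2171 × (3389.5)² ≈ 2493626 km².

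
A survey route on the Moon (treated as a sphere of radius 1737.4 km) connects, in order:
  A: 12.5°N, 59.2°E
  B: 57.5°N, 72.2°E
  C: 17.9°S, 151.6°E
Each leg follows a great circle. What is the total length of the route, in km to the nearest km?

Leg A→B: central angle 0.8042 rad, distance 1397.3 km.
Leg B→C: central angle 1.7367 rad, distance 3017.4 km.
Total: 1397.3 + 3017.4 ≈ 4415 km.

4415 km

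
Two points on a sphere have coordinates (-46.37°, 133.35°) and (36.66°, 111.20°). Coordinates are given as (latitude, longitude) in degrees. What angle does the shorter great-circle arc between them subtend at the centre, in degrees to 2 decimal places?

85.38°

Let φ₁ = -0.8093 rad, φ₂ = 0.6398 rad, and Δλ = -0.3866 rad.
Haversine: a = sin²(Δφ/2) + cos φ₁ cos φ₂ sin²(Δλ/2) = 0.4393 + (0.6900)(0.8022)(0.0369) = 0.45975.
Central angle c = 2·arcsin(√a) = 1.49021 rad.
So the angular separation is 85.38°.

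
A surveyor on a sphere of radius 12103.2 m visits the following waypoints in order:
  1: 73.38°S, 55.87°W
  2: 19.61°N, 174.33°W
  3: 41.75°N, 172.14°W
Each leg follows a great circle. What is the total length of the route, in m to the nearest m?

29354 m

Leg 1→2: central angle 2.0376 rad, distance 24660.9 m.
Leg 2→3: central angle 0.3878 rad, distance 4693.3 m.
Total: 24660.9 + 4693.3 ≈ 29354 m.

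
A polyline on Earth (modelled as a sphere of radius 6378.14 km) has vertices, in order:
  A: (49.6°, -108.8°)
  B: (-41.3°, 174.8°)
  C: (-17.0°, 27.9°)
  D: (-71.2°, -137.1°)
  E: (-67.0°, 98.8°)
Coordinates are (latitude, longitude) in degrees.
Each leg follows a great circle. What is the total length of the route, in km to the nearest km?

Leg A→B: central angle 1.9694 rad, distance 12561.1 km.
Leg B→C: central angle 1.9920 rad, distance 12705.4 km.
Leg C→D: central angle 1.5917 rad, distance 10152.1 km.
Leg D→E: central angle 0.6422 rad, distance 4095.8 km.
Total: 12561.1 + 12705.4 + 10152.1 + 4095.8 ≈ 39514 km.

39514 km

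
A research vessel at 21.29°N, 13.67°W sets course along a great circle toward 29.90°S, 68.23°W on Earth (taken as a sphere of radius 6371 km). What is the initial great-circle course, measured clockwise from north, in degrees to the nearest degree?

228°

With φ₁ = 0.3716, φ₂ = -0.5219, Δλ = -0.9523 rad, the forward-azimuth formula gives
θ = atan2( sin Δλ cos φ₂ , cos φ₁ sin φ₂ − sin φ₁ cos φ₂ cos Δλ ) = atan2(-0.7063, -0.6470) = -132.49°.
Adding 360° brings this into [0°, 360°): 228°.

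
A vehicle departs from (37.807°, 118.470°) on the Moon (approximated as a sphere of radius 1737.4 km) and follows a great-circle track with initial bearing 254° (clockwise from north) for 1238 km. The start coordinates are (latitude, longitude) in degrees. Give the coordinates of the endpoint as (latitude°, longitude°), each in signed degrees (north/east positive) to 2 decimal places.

18.75°, 76.89°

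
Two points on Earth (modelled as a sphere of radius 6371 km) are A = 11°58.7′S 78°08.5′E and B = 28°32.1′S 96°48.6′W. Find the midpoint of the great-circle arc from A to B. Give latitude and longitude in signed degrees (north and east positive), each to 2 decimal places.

Central angle δ = 2.4294 rad. Interpolating on the sphere with fraction f = 0.5:
P = [sin((1−f)δ)·A + sin(fδ)·B] / sin δ = 1.4342·A + 1.4342·B in Cartesian coordinates,
giving P = (0.1389, 0.1219, -0.9828), i.e. latitude -79.35°, longitude 41.28°.

-79.35°, 41.28°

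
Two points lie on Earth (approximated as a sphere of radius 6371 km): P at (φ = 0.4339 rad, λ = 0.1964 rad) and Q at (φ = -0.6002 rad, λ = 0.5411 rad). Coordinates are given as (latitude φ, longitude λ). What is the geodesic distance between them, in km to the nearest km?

In radians: φ₁ = 0.4339, φ₂ = -0.6002, Δλ = 19.750° = 0.3447 rad.
cos c = sin φ₁ sin φ₂ + cos φ₁ cos φ₂ cos Δλ = (0.4204)(-0.5648) + (0.9073)(0.8252)(0.9412) = 0.46726,
so c = arccos(0.46726) = 1.08461 rad.
Distance = R·c = 6371 × 1.0846 ≈ 6910 km.

6910 km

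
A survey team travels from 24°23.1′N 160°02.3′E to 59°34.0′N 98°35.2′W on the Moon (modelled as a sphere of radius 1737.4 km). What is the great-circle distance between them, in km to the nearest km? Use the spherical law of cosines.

2263 km

Let φ₁ = 0.4256 rad, φ₂ = 1.0396 rad, and Δλ = 1.7693 rad.
cos c = sin φ₁ sin φ₂ + cos φ₁ cos φ₂ cos Δλ = (0.4129)(0.8622) + (0.9108)(0.5065)(-0.1972) = 0.26499,
so c = arccos(0.26499) = 1.30260 rad.
Distance = R·c = 1737.4 × 1.3026 ≈ 2263 km.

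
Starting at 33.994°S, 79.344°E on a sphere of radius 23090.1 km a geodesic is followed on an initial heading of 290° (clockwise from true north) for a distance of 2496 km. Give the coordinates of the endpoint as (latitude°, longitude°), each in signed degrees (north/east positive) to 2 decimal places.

Angular distance δ = d/R = 2496/23090.1 = 0.10810 rad; initial bearing θ = 5.0615 rad.
sin φ₂ = sin φ₁ cos δ + cos φ₁ sin δ cos θ = (-0.5591)(0.9942) + (0.8291)(0.1079)(0.3420) = -0.5252, so φ₂ = -31.69°.
Δλ = atan2(sin θ sin δ cos φ₁, cos δ − sin φ₁ sin φ₂) = atan2(-0.0841, 0.7005) = -6.842°.
λ₂ = 79.344° − 6.842° = 72.50°.

-31.69°, 72.50°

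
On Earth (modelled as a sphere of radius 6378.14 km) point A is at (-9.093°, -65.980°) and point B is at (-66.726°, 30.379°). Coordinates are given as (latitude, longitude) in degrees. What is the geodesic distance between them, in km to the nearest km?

9367 km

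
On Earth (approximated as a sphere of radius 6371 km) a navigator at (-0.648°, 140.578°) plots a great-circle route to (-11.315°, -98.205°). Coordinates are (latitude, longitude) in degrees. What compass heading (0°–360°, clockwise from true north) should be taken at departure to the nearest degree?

104°

With φ₁ = -0.0113, φ₂ = -0.1975, Δλ = 2.1156 rad, the forward-azimuth formula gives
θ = atan2( sin Δλ cos φ₂ , cos φ₁ sin φ₂ − sin φ₁ cos φ₂ cos Δλ ) = atan2(0.8386, -0.2019) = 103.54°.
So the initial bearing is 104°.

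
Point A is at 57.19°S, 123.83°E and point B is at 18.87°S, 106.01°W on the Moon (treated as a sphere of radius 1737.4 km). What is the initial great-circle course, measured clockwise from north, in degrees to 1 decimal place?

Δλ = 130.160° = 2.2717 rad.
y = sin Δλ · cos φ₂ = (0.7642)(0.9463) = 0.7232
x = cos φ₁ sin φ₂ − sin φ₁ cos φ₂ cos Δλ = (0.5419)(-0.3234) − (-0.8405)(0.9463)(-0.6449) = -0.6882
θ = atan2(y, x) = 133.58°, so the bearing is 133.6°.

133.6°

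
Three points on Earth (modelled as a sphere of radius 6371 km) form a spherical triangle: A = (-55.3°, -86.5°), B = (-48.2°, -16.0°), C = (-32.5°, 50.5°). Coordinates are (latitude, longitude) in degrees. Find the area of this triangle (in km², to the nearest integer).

Side lengths (central angles): a = 0.8960, b = 1.4801, c = 0.7384 rad; semiperimeter s = 1.5573.
By l'Huilier's theorem, tan(E/4) = √[tan(s/2) tan((s−a)/2) tan((s−b)/2) tan((s−c)/2)], giving spherical excess E = 0.3007 rad.
Area = E·R² = 0.3007 × (6371)² ≈ 12205967 km².

12205967 km²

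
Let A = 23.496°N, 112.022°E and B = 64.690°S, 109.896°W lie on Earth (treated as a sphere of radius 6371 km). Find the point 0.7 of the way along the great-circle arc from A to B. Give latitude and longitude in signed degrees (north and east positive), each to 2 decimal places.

-59.27°, 159.51°

Central angle δ = 2.2812 rad. Interpolating on the sphere with fraction f = 0.7:
P = [sin((1−f)δ)·A + sin(fδ)·B] / sin δ = 0.8339·A + 1.3187·B in Cartesian coordinates,
giving P = (-0.4786, 0.1789, -0.8596), i.e. latitude -59.27°, longitude 159.51°.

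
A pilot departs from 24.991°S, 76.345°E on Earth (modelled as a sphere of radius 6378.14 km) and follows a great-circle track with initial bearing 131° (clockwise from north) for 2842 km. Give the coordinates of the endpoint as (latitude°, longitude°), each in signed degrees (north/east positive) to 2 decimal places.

Angular distance δ = d/R = 2842/6378.14 = 0.44558 rad; initial bearing θ = 2.2864 rad.
sin φ₂ = sin φ₁ cos δ + cos φ₁ sin δ cos θ = (-0.4225)(0.9024) + (0.9064)(0.4310)(-0.6561) = -0.6375, so φ₂ = -39.61°.
Δλ = atan2(sin θ sin δ cos φ₁, cos δ − sin φ₁ sin φ₂) = atan2(0.2948, 0.6330) = 24.972°.
λ₂ = 76.345° + 24.972° = 101.32°.

-39.61°, 101.32°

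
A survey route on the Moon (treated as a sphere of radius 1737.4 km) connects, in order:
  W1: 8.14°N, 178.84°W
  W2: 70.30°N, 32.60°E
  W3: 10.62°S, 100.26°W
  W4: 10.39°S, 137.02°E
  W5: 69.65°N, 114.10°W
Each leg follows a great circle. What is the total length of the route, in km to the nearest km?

13274 km

Leg W1→W2: central angle 1.7228 rad, distance 2993.2 km.
Leg W2→W3: central angle 1.9811 rad, distance 3441.9 km.
Leg W3→W4: central angle 2.0821 rad, distance 3617.5 km.
Leg W4→W5: central angle 1.8544 rad, distance 3221.8 km.
Total: 2993.2 + 3441.9 + 3617.5 + 3221.8 ≈ 13274 km.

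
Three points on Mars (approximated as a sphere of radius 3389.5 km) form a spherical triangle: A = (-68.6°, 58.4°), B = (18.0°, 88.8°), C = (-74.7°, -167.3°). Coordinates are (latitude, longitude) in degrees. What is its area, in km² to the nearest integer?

Side lengths (central angles): a = 1.9373, b = 0.5902, c = 1.5592 rad; semiperimeter s = 2.0434.
By l'Huilier's theorem, tan(E/4) = √[tan(s/2) tan((s−a)/2) tan((s−b)/2) tan((s−c)/2)], giving spherical excess E = 0.5485 rad.
Area = E·R² = 0.5485 × (3389.5)² ≈ 6301034 km².

6301034 km²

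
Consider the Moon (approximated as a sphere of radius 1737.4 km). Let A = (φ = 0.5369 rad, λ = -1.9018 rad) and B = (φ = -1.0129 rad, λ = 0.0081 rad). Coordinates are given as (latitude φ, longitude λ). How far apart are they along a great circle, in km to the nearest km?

3815 km

In radians: φ₁ = 0.5369, φ₂ = -1.0129, Δλ = 109.429° = 1.9099 rad.
Haversine: a = sin²(Δφ/2) + cos φ₁ cos φ₂ sin²(Δλ/2) = 0.4895 + (0.8593)(0.5294)(0.6663) = 0.79262.
Central angle c = 2·arcsin(√a) = 2.19598 rad.
Distance = R·c = 1737.4 × 2.1960 ≈ 3815 km.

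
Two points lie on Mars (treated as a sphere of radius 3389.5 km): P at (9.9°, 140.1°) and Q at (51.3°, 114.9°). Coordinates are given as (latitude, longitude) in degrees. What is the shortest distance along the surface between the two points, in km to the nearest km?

Let φ₁ = 0.1728 rad, φ₂ = 0.8954 rad, and Δλ = -0.4398 rad.
cos c = sin φ₁ sin φ₂ + cos φ₁ cos φ₂ cos Δλ = (0.1719)(0.7804) + (0.9851)(0.6252)(0.9048) = 0.69149,
so c = arccos(0.69149) = 0.80725 rad.
Distance = R·c = 3389.5 × 0.8072 ≈ 2736 km.

2736 km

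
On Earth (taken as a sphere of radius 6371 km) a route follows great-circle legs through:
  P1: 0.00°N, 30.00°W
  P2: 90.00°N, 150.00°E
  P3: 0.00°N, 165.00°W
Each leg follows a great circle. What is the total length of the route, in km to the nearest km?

Leg P1→P2: central angle 1.5708 rad, distance 10007.5 km.
Leg P2→P3: central angle 1.5708 rad, distance 10007.5 km.
Total: 10007.5 + 10007.5 ≈ 20015 km.

20015 km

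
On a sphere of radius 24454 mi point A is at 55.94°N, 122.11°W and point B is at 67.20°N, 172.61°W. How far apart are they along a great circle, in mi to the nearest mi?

In radians: φ₁ = 0.9763, φ₂ = 1.1729, Δλ = -50.500° = -0.8814 rad.
cos c = sin φ₁ sin φ₂ + cos φ₁ cos φ₂ cos Δλ = (0.8285)(0.9219) + (0.5601)(0.3875)(0.6361) = 0.90177,
so c = arccos(0.90177) = 0.44695 rad.
Distance = R·c = 24454 × 0.4470 ≈ 10930 mi.

10930 mi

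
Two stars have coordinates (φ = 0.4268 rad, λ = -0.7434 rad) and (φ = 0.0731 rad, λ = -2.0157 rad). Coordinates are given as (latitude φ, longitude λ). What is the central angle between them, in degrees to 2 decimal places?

72.71°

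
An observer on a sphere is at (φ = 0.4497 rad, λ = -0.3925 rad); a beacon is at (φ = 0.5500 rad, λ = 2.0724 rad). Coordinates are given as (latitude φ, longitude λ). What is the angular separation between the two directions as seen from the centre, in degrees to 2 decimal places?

111.80°

In radians: φ₁ = 0.4497, φ₂ = 0.5500, Δλ = 141.228° = 2.4649 rad.
Haversine: a = sin²(Δφ/2) + cos φ₁ cos φ₂ sin²(Δλ/2) = 0.0025 + (0.9006)(0.8525)(0.8898) = 0.68569.
Central angle c = 2·arcsin(√a) = 1.95129 rad.
So the angular separation is 111.80°.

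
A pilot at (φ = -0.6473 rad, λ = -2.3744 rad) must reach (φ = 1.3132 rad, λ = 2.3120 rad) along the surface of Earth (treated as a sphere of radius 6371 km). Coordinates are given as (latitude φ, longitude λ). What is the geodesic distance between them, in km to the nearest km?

14016 km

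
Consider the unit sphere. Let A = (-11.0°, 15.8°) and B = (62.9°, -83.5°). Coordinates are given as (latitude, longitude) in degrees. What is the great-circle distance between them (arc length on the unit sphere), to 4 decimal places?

In radians: φ₁ = -0.1920, φ₂ = 1.0978, Δλ = -99.300° = -1.7331 rad.
cos c = sin φ₁ sin φ₂ + cos φ₁ cos φ₂ cos Δλ = (-0.1908)(0.8902) + (0.9816)(0.4555)(-0.1616) = -0.24213,
so c = arccos(-0.24213) = 1.81535 rad.
On the unit sphere the arc length equals the central angle: 1.8154.

1.8154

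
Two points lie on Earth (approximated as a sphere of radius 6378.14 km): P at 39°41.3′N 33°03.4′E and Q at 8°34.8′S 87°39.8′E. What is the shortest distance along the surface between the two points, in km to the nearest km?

7769 km

With latitudes φ₁ = 39.688°, φ₂ = -8.580° and longitude difference Δλ = 54.607°:
Haversine: a = sin²(Δφ/2) + cos φ₁ cos φ₂ sin²(Δλ/2) = 0.1672 + (0.7695)(0.9888)(0.2104) = 0.32728.
Central angle c = 2·arcsin(√a) = 1.21809 rad.
Distance = R·c = 6378.14 × 1.2181 ≈ 7769 km.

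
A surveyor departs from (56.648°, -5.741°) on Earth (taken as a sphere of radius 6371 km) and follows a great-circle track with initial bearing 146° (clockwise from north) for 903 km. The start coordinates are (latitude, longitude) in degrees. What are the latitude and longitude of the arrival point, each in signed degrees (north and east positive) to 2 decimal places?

49.69°, 1.27°

Angular distance δ = d/R = 903/6371 = 0.14174 rad; initial bearing θ = 2.5482 rad.
sin φ₂ = sin φ₁ cos δ + cos φ₁ sin δ cos θ = (0.8353)(0.9900) + (0.5498)(0.1413)(-0.8290) = 0.7625, so φ₂ = 49.69°.
Δλ = atan2(sin θ sin δ cos φ₁, cos δ − sin φ₁ sin φ₂) = atan2(0.0434, 0.3530) = 7.014°.
λ₂ = -5.741° + 7.014° = 1.27°.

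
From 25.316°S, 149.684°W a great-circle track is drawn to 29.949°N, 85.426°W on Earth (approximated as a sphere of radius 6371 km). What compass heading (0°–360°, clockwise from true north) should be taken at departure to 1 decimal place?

51.9°

Δλ = 64.258° = 1.1215 rad.
y = sin Δλ · cos φ₂ = (0.9008)(0.8665) = 0.7805
x = cos φ₁ sin φ₂ − sin φ₁ cos φ₂ cos Δλ = (0.9040)(0.4992) − (-0.4276)(0.8665)(0.4343) = 0.6122
θ = atan2(y, x) = 51.89°, so the bearing is 51.9°.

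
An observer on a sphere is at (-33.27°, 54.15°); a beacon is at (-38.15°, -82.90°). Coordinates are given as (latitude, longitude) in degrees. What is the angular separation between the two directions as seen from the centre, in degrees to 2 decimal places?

98.19°

With latitudes φ₁ = -33.270°, φ₂ = -38.150° and longitude difference Δλ = -137.050°:
cos c = sin φ₁ sin φ₂ + cos φ₁ cos φ₂ cos Δλ = (-0.5486)(-0.6177) + (0.8361)(0.7864)(-0.7319) = -0.14238,
so c = arccos(-0.14238) = 1.71367 rad.
So the angular separation is 98.19°.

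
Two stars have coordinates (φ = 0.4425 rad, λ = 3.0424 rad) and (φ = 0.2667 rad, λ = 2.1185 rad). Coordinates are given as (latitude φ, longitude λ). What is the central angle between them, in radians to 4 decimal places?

Let φ₁ = 0.4425 rad, φ₂ = 0.2667 rad, and Δλ = -0.9239 rad.
cos c = sin φ₁ sin φ₂ + cos φ₁ cos φ₂ cos Δλ = (0.4282)(0.2635) + (0.9037)(0.9646)(0.6027) = 0.63826,
so c = arccos(0.63826) = 0.87856 rad.
So the angular separation is 0.8786 rad.

0.8786 rad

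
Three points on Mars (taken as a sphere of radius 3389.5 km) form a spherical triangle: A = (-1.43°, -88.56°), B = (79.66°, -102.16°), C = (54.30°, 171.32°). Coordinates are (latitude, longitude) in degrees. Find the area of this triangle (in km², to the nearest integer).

6507807 km²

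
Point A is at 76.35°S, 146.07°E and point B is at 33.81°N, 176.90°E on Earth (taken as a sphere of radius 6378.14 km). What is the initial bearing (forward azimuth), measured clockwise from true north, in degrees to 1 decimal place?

27.3°

With φ₁ = -1.3326, φ₂ = 0.5901, Δλ = 0.5381 rad, the forward-azimuth formula gives
θ = atan2( sin Δλ cos φ₂ , cos φ₁ sin φ₂ − sin φ₁ cos φ₂ cos Δλ ) = atan2(0.4258, 0.8246) = 27.31°.
So the initial bearing is 27.3°.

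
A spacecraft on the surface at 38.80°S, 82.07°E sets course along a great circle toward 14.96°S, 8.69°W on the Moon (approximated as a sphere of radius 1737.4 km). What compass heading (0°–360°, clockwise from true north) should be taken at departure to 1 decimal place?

With φ₁ = -0.6772, φ₂ = -0.2611, Δλ = -1.5841 rad, the forward-azimuth formula gives
θ = atan2( sin Δλ cos φ₂ , cos φ₁ sin φ₂ − sin φ₁ cos φ₂ cos Δλ ) = atan2(-0.9660, -0.2092) = -102.22°.
Adding 360° brings this into [0°, 360°): 257.8°.

257.8°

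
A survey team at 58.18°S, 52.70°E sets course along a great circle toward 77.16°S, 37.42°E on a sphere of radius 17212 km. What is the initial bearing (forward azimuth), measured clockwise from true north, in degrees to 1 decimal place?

Δλ = -15.280° = -0.2667 rad.
y = sin Δλ · cos φ₂ = (-0.2635)(0.2222) = -0.0586
x = cos φ₁ sin φ₂ − sin φ₁ cos φ₂ cos Δλ = (0.5273)(-0.9750) − (-0.8497)(0.2222)(0.9646) = -0.3319
θ = atan2(y, x) = -169.99°; adding 360° gives 190.0°.

190.0°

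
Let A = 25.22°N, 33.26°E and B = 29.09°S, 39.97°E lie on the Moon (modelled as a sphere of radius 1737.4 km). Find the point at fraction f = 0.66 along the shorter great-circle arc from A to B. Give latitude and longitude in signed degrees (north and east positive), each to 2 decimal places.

-10.63°, 37.56°

Central angle δ = 0.9545 rad. Interpolating on the sphere with fraction f = 0.66:
P = [sin((1−f)δ)·A + sin(fδ)·B] / sin δ = 0.3908·A + 0.7219·B in Cartesian coordinates,
giving P = (0.7791, 0.5991, -0.1845), i.e. latitude -10.63°, longitude 37.56°.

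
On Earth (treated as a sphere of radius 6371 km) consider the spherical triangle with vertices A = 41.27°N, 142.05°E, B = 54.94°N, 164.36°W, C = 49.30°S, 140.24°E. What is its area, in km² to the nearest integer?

25841306 km²

Side lengths (central angles): a = 1.9909, b = 1.5810, c = 0.6498 rad; semiperimeter s = 2.1109.
By l'Huilier's theorem, tan(E/4) = √[tan(s/2) tan((s−a)/2) tan((s−b)/2) tan((s−c)/2)], giving spherical excess E = 0.6366 rad.
Area = E·R² = 0.6366 × (6371)² ≈ 25841306 km².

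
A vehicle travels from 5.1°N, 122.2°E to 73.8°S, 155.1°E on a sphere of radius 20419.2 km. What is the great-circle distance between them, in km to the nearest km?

In radians: φ₁ = 0.0890, φ₂ = -1.2881, Δλ = 32.900° = 0.5742 rad.
Haversine: a = sin²(Δφ/2) + cos φ₁ cos φ₂ sin²(Δλ/2) = 0.4037 + (0.9960)(0.2790)(0.0802) = 0.42602.
Central angle c = 2·arcsin(√a) = 1.42230 rad.
Distance = R·c = 20419.2 × 1.4223 ≈ 29042 km.

29042 km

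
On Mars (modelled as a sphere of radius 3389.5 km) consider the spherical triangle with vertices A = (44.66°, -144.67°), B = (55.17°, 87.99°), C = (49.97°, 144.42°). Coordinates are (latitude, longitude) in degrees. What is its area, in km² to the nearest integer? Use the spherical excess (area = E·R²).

Side lengths (central angles): a = 0.5887, b = 0.8123, c = 1.2339 rad; semiperimeter s = 1.3174.
By l'Huilier's theorem, tan(E/4) = √[tan(s/2) tan((s−a)/2) tan((s−b)/2) tan((s−c)/2)], giving spherical excess E = 0.2255 rad.
Area = E·R² = 0.2255 × (3389.5)² ≈ 2590691 km².

2590691 km²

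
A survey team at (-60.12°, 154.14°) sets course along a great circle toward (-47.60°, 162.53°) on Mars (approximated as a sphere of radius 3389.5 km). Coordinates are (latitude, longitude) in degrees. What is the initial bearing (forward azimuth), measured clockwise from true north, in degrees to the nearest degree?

25°

With φ₁ = -1.0493, φ₂ = -0.8308, Δλ = 0.1464 rad, the forward-azimuth formula gives
θ = atan2( sin Δλ cos φ₂ , cos φ₁ sin φ₂ − sin φ₁ cos φ₂ cos Δλ ) = atan2(0.0984, 0.2105) = 25.05°.
So the initial bearing is 25°.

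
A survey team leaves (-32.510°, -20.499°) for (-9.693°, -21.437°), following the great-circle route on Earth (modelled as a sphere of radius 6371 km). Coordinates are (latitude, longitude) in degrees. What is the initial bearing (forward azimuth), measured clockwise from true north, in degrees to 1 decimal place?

With φ₁ = -0.5674, φ₂ = -0.1692, Δλ = -0.0164 rad, the forward-azimuth formula gives
θ = atan2( sin Δλ cos φ₂ , cos φ₁ sin φ₂ − sin φ₁ cos φ₂ cos Δλ ) = atan2(-0.0161, 0.3877) = -2.38°.
Adding 360° brings this into [0°, 360°): 357.6°.

357.6°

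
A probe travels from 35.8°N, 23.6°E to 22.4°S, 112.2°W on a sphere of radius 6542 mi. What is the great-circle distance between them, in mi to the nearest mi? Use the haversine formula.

Let φ₁ = 0.6248 rad, φ₂ = -0.3910 rad, and Δλ = -2.3702 rad.
Haversine: a = sin²(Δφ/2) + cos φ₁ cos φ₂ sin²(Δλ/2) = 0.2365 + (0.8111)(0.9245)(0.8585) = 0.88025.
Central angle c = 2·arcsin(√a) = 2.43487 rad.
Distance = R·c = 6542 × 2.4349 ≈ 15929 mi.

15929 mi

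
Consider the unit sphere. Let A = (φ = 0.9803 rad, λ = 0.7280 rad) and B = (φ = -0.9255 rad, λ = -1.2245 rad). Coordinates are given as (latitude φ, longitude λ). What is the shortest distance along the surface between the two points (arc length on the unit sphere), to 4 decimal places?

2.4790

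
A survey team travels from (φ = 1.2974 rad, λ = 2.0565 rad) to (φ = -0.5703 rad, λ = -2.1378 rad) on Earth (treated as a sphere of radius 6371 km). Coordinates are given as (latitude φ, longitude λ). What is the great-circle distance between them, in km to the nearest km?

14369 km

In radians: φ₁ = 1.2974, φ₂ = -0.5703, Δλ = 119.684° = 2.0889 rad.
cos c = sin φ₁ sin φ₂ + cos φ₁ cos φ₂ cos Δλ = (0.9629)(-0.5399) + (0.2700)(0.8417)(-0.4952) = -0.63238,
so c = arccos(-0.63238) = 2.25542 rad.
Distance = R·c = 6371 × 2.2554 ≈ 14369 km.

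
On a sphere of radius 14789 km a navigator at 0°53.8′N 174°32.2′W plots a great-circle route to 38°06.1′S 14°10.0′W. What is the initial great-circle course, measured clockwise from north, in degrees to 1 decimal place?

156.4°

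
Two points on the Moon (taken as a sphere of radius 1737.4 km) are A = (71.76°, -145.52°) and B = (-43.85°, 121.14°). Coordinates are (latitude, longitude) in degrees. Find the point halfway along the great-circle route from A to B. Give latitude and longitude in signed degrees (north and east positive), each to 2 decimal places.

18.47°, 145.11°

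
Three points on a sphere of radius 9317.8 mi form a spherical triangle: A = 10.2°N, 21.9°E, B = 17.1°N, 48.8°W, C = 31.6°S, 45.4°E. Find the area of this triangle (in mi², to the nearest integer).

47373132 mi²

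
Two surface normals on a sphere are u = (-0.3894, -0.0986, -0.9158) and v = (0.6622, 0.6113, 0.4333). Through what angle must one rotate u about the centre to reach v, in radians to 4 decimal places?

2.3674 rad

u·v = -0.7150; |u| = 1.0000, |v| = 1.0000.
cos θ = (u·v)/(|u||v|) = -0.7150, so θ = 2.3674 rad.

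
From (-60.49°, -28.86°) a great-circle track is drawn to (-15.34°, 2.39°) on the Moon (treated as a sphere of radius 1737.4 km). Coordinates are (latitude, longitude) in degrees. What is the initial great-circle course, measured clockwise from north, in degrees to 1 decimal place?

40.4°

Δλ = 31.250° = 0.5454 rad.
y = sin Δλ · cos φ₂ = (0.5188)(0.9644) = 0.5003
x = cos φ₁ sin φ₂ − sin φ₁ cos φ₂ cos Δλ = (0.4926)(-0.2645) − (-0.8703)(0.9644)(0.8549) = 0.5872
θ = atan2(y, x) = 40.43°, so the bearing is 40.4°.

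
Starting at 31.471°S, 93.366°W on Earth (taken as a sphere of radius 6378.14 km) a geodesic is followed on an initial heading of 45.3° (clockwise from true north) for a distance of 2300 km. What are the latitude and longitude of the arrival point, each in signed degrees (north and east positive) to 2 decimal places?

Angular distance δ = d/R = 2300/6378.14 = 0.36061 rad; initial bearing θ = 0.7906 rad.
sin φ₂ = sin φ₁ cos δ + cos φ₁ sin δ cos θ = (-0.5221)(0.9357) + (0.8529)(0.3528)(0.7034) = -0.2768, so φ₂ = -16.07°.
Δλ = atan2(sin θ sin δ cos φ₁, cos δ − sin φ₁ sin φ₂) = atan2(0.2139, 0.7912) = 15.129°.
λ₂ = -93.366° + 15.129° = -78.24°.

-16.07°, -78.24°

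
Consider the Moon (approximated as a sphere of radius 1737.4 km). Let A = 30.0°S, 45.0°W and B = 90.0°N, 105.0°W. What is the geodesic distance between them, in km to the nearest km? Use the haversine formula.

In radians: φ₁ = -0.5236, φ₂ = 1.5708, Δλ = -60.000° = -1.0472 rad.
Haversine: a = sin²(Δφ/2) + cos φ₁ cos φ₂ sin²(Δλ/2) = 0.7500 + (0.8660)(0.0000)(0.2500) = 0.75000.
Central angle c = 2·arcsin(√a) = 2.09440 rad.
Distance = R·c = 1737.4 × 2.0944 ≈ 3639 km.

3639 km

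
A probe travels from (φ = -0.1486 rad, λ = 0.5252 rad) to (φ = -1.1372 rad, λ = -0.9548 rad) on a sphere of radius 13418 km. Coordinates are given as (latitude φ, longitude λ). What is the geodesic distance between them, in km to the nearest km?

18757 km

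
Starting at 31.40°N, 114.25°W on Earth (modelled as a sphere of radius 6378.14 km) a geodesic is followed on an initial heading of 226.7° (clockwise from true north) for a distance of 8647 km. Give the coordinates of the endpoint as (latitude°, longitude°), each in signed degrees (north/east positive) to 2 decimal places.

Angular distance δ = d/R = 8647/6378.14 = 1.35572 rad; initial bearing θ = 3.9567 rad.
sin φ₂ = sin φ₁ cos δ + cos φ₁ sin δ cos θ = (0.5210)(0.2134) + (0.8536)(0.9770)(-0.6858) = -0.4607, so φ₂ = -27.43°.
Δλ = atan2(sin θ sin δ cos φ₁, cos δ − sin φ₁ sin φ₂) = atan2(-0.6069, 0.4534) = -53.234°.
λ₂ = -114.250° − 53.234° = -167.48°.

-27.43°, -167.48°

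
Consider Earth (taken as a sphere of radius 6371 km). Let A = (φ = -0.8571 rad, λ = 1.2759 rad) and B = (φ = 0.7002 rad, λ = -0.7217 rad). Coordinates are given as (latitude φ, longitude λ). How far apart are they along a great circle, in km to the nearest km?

14897 km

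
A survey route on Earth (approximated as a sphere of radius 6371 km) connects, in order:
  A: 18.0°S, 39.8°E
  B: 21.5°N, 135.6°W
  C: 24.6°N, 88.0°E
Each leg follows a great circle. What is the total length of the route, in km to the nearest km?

Leg A→B: central angle 3.0444 rad, distance 19396.1 km.
Leg B→C: central angle 2.0489 rad, distance 13053.3 km.
Total: 19396.1 + 13053.3 ≈ 32449 km.

32449 km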